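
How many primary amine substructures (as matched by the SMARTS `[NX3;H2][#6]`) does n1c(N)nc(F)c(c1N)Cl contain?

2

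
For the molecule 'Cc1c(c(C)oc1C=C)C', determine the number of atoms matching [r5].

The query [r5] means: r5 matches atoms in a five-membered ring.
Check the 10 heavy atoms by environment: 1× o (aromatic, in 5-ring) → match; 4× c (aromatic, in 5-ring) → match; 5× C (acyclic) → no.
Summing the matching environments: 1 + 4 = 5 matching atoms.

5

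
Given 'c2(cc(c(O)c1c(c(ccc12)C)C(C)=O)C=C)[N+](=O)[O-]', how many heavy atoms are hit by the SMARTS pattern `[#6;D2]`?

4

The query [#6;D2] means: any carbon bonded to exactly two heavy atoms.
Check the 20 heavy atoms by environment: 7× c (aromatic, D3) → no; 3× c (aromatic, D2) → match; 1× C (D2) → match; 3× C (D1) → no; 1× C (D3) → no; 3× O (D1) → no; 1× N (charge +1, D3) → no; 1× O (charge -1, D1) → no.
Summing the matching environments: 3 + 1 = 4 matching atoms.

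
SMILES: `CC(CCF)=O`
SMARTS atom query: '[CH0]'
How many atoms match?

The query [CH0] means: aliphatic carbon with no attached hydrogen.
Check the 6 heavy atoms by environment: 2× C (H2) → no; 1× F (H0) → no; 1× C (H0) → match; 1× O (H0) → no; 1× C (H3) → no.
That gives 1 matching atom.

1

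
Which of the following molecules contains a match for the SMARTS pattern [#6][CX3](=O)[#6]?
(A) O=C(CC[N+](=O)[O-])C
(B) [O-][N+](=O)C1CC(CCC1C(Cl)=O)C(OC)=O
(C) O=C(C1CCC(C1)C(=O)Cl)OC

A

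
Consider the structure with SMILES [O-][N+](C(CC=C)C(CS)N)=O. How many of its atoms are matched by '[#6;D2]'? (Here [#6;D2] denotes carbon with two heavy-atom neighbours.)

Check the 11 heavy atoms by environment: 3× C (D2) → match; 2× C (D3) → no; 1× C (D1) → no; 1× N (D1) → no; 1× N (charge +1, D3) → no; 1× O (charge -1, D1) → no; 1× O (D1) → no; 1× S (D1) → no.
That gives 3 matching atoms.

3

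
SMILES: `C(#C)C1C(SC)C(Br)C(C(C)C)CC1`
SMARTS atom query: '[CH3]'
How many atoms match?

3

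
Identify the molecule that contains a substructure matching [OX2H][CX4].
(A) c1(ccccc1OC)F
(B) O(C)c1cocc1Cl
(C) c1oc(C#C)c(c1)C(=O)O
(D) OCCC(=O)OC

[OX2H][CX4] describes a hydroxyl oxygen bound to an sp3 (X4) carbon (an aliphatic alcohol).
(A) has a methoxy ether (-OCH3) but the oxygen has H0 (ether), not H1.
(B) has a methoxy ether (-OCH3) but the oxygen has H0 (ether), not H1.
(C) has a carboxylic acid group (-C(=O)OH) but the -OH is on a CX3 carbonyl carbon, not a CX4 carbon.
(D) contains a hydroxyl group (-OH), which satisfies every atom and bond constraint.
So the answer is (D).

D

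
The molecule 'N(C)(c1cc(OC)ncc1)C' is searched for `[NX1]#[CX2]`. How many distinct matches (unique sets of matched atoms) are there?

[NX1]#[CX2] is the SMARTS for a nitrile: a nitrogen triple-bonded to a two-connected carbon.
No fragment in the molecule satisfies every constraint, giving 0 matches.

0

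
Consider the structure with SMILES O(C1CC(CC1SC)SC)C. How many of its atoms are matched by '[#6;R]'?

Check the 11 heavy atoms by environment: 5× C (in 5-ring) → match; 2× S (acyclic) → no; 3× C (acyclic) → no; 1× O (acyclic) → no.
That gives 5 matching atoms.

5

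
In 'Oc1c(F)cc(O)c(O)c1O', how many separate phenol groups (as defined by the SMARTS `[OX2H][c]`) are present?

4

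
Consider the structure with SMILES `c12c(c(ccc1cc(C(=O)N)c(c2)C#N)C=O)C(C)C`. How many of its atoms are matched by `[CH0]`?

The query [CH0] means: aliphatic carbon with no attached hydrogen.
Check the 20 heavy atoms by environment: 6× c (aromatic, H0) → no; 4× c (aromatic, H1) → no; 2× C (H0) → match; 1× N (H0) → no; 2× C (H1) → no; 2× C (H3) → no; 2× O (H0) → no; 1× N (H2) → no.
That gives 2 matching atoms.

2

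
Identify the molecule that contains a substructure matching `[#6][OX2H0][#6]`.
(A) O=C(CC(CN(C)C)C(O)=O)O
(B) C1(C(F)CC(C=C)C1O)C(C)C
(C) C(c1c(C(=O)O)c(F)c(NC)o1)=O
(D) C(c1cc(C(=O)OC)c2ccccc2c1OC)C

[#6][OX2H0][#6] describes an aliphatic oxygen bridging two carbons with no H on the oxygen (an ether).
(A) has a carboxylic acid group (-C(=O)OH) but the -OH oxygen has H1; the =O is OX1, not OX2.
(B) has a hydroxyl group (-OH) but the oxygen has H1, not H0 bridging two carbons.
(C) has a carboxylic acid group (-C(=O)OH) but the -OH oxygen has H1; the =O is OX1, not OX2.
(D) contains a methoxy ether (-OCH3), which satisfies every atom and bond constraint.
So the answer is (D).

D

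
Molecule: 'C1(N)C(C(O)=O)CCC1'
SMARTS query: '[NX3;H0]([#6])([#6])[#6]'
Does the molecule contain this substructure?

No

The pattern [NX3;H0]([#6])([#6])[#6] describes a trivalent nitrogen with no H, bonded to three carbons — a tertiary amine.
The closest candidate here is a primary amino group (-NH2), but the nitrogen has H2, not H0 with three carbons. No other fragment satisfies the full query, so there is no match.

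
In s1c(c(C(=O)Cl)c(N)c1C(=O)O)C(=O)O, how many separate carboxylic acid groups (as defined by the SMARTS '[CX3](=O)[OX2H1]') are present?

2

[CX3](=O)[OX2H1] is the SMARTS for a carboxylic acid: an sp2 carbon double-bonded to O and single-bonded to an -OH oxygen.
The molecule carries 2 separate instances of a carboxylic acid group (-C(=O)OH) meeting every constraint; each maps to a distinct set of atoms, giving 2 matches.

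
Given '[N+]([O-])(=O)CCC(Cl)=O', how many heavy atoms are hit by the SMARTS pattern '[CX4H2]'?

2

The query [CX4H2] means: sp3 carbon (X4) with exactly two hydrogens.
Check the 8 heavy atoms by environment: 2× C (H2, X4) → match; 1× C (H0, X3) → no; 2× O (H0, X1) → no; 1× Cl (H0, X1) → no; 1× N (charge +1, H0, X3) → no; 1× O (charge -1, H0, X1) → no.
That gives 2 matching atoms.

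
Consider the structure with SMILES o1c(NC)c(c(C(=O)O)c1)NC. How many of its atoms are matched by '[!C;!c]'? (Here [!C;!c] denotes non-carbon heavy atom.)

5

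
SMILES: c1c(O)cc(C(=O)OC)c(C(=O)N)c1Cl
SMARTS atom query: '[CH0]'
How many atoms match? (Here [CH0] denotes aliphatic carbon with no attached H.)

The query [CH0] means: aliphatic carbon with no attached hydrogen.
Check the 15 heavy atoms by environment: 4× c (aromatic, H0) → no; 2× c (aromatic, H1) → no; 2× C (H0) → match; 3× O (H0) → no; 1× C (H3) → no; 1× Cl (H0) → no; 1× O (H1) → no; 1× N (H2) → no.
That gives 2 matching atoms.

2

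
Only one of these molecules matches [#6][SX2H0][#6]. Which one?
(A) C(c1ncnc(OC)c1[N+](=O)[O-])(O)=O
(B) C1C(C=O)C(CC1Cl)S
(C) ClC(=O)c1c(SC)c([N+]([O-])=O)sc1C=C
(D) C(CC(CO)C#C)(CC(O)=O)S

[#6][SX2H0][#6] describes an aliphatic sulfur bridging two carbons with no H on the sulfur (a thioether).
(A) has a methoxy ether (-OCH3) but the bridging atom is O, not S.
(B) has a thiol (-SH) but the sulfur has H1, not H0 bridging two carbons.
(C) contains a methylthio ether (-SCH3), which satisfies every atom and bond constraint.
(D) has a thiol (-SH) but the sulfur has H1, not H0 bridging two carbons.
So the answer is (C).

C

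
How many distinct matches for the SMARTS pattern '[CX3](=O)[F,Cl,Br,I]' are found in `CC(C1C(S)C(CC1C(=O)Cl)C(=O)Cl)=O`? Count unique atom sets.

2

[CX3](=O)[F,Cl,Br,I] is the SMARTS for an acyl halide: a carbonyl carbon bonded to a halogen.
The molecule carries 2 separate instances of an acyl chloride (-C(=O)Cl) meeting every constraint; each maps to a distinct set of atoms, giving 2 matches.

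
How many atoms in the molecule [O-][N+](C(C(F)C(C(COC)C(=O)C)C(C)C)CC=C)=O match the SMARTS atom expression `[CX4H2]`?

2

The query [CX4H2] means: sp3 carbon (X4) with exactly two hydrogens.
Check the 20 heavy atoms by environment: 2× C (H2, X4) → match; 5× C (H1, X4) → no; 1× C (H0, X3) → no; 2× O (H0, X1) → no; 4× C (H3, X4) → no; 1× C (H1, X3) → no; 1× C (H2, X3) → no; 1× F (H0, X1) → no; 1× N (charge +1, H0, X3) → no; 1× O (charge -1, H0, X1) → no; 1× O (H0, X2) → no.
That gives 2 matching atoms.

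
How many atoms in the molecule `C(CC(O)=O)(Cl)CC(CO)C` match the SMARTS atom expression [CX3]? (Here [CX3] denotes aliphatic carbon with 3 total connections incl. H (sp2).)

The query [CX3] means: C with X3: aliphatic carbon with exactly 3 total connections.
Check the 11 heavy atoms by environment: 6× C (X4) → no; 1× Cl (X1) → no; 1× C (X3) → match; 1× O (X1) → no; 2× O (X2) → no.
That gives 1 matching atom.

1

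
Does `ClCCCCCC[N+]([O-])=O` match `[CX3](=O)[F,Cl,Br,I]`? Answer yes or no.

The pattern [CX3](=O)[F,Cl,Br,I] describes a carbonyl carbon bonded to a halogen — an acyl halide.
The closest candidate here is a chloro substituent, but the Cl is not on a carbonyl carbon. No other fragment satisfies the full query, so there is no match.

No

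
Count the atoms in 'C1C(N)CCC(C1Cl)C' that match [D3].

3

The query [D3] means: atom with exactly three heavy-atom neighbours.
Check the 9 heavy atoms by environment: 3× C (D3) → match; 3× C (D2) → no; 1× C (D1) → no; 1× N (D1) → no; 1× Cl (D1) → no.
That gives 3 matching atoms.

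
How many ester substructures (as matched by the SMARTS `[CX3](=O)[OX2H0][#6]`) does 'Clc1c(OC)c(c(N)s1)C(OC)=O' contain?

[CX3](=O)[OX2H0][#6] is the SMARTS for an ester: a carbonyl carbon bonded to an oxygen that is itself bonded to carbon (no H on that O).
Exactly one fragment in the molecule meets all constraints, giving 1 match.

1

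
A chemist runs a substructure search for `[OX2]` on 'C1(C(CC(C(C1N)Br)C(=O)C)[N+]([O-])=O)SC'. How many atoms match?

0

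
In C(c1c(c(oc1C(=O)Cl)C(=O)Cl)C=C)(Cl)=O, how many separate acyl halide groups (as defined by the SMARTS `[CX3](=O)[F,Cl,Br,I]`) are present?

[CX3](=O)[F,Cl,Br,I] is the SMARTS for an acyl halide: a carbonyl carbon bonded to a halogen.
The molecule carries 3 separate instances of an acyl chloride (-C(=O)Cl) meeting every constraint; each maps to a distinct set of atoms, giving 3 matches.

3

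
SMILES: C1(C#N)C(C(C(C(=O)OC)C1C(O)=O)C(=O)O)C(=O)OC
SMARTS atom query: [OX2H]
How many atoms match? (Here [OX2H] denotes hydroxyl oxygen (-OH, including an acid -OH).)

2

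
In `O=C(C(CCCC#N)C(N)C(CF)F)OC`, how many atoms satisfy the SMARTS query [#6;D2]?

5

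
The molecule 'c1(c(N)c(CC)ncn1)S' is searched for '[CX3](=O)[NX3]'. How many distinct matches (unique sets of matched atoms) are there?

0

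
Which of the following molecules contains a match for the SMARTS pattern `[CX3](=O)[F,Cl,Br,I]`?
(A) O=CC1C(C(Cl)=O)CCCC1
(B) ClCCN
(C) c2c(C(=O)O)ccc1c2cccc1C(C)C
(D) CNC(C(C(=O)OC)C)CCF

A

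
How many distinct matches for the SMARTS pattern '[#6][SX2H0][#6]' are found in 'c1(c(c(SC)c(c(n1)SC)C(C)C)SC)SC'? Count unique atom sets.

4

[#6][SX2H0][#6] is the SMARTS for a thioether: an aliphatic sulfur bridging two carbons with no H on the sulfur.
The molecule carries 4 separate instances of a methylthio ether (-SCH3) meeting every constraint; each maps to a distinct set of atoms, giving 4 matches.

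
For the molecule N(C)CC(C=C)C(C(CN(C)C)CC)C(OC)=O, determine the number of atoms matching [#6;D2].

4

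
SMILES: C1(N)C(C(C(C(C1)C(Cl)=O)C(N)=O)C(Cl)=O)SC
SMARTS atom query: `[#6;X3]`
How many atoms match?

The query [#6;X3] means: any carbon (aromatic or not) with three total connections.
Check the 18 heavy atoms by environment: 7× C (X4) → no; 2× N (X3) → no; 3× C (X3) → match; 3× O (X1) → no; 2× Cl (X1) → no; 1× S (X2) → no.
That gives 3 matching atoms.

3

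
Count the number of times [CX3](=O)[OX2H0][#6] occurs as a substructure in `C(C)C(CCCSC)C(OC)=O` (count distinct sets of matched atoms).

[CX3](=O)[OX2H0][#6] is the SMARTS for an ester: a carbonyl carbon bonded to an oxygen that is itself bonded to carbon (no H on that O).
Exactly one fragment in the molecule meets all constraints, giving 1 match.

1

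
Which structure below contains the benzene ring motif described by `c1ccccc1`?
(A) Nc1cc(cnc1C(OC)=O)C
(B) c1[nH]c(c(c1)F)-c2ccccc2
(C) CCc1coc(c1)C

B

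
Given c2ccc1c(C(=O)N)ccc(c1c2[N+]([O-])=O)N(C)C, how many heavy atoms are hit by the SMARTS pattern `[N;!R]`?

The query [N;!R] means: aliphatic nitrogen not in a ring.
Check the 19 heavy atoms by environment: 10× c (aromatic, in 6-ring) → no; 1× N (charge +1, acyclic) → match; 1× O (charge -1, acyclic) → no; 2× O (acyclic) → no; 2× N (acyclic) → match; 3× C (acyclic) → no.
Summing the matching environments: 1 + 2 = 3 matching atoms.

3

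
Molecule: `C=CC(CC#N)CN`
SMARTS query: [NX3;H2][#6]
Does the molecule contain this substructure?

Yes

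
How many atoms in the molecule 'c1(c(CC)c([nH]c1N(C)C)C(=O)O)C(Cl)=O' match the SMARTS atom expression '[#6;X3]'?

6

The query [#6;X3] means: any carbon (aromatic or not) with three total connections.
Check the 16 heavy atoms by environment: 1× n (aromatic, X3) → no; 4× c (aromatic, X3) → match; 1× N (X3) → no; 4× C (X4) → no; 2× C (X3) → match; 2× O (X1) → no; 1× Cl (X1) → no; 1× O (X2) → no.
Summing the matching environments: 4 + 2 = 6 matching atoms.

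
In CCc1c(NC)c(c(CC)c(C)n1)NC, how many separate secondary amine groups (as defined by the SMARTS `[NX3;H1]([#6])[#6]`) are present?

2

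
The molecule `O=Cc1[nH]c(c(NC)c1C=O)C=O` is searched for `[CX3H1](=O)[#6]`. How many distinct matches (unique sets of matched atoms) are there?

[CX3H1](=O)[#6] is the SMARTS for an aldehyde: an sp2 carbon with one H, double-bonded to O and single-bonded to carbon.
The molecule carries 3 separate instances of an aldehyde (-CHO) meeting every constraint; each maps to a distinct set of atoms, giving 3 matches.

3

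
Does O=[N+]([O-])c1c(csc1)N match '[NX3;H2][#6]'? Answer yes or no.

Yes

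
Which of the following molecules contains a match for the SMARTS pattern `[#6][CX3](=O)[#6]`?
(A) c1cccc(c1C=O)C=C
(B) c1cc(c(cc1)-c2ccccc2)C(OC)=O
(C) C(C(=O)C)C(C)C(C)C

C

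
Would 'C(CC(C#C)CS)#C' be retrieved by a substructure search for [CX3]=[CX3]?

No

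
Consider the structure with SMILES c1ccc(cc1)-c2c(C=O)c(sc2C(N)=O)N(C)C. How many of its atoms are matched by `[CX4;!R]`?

2

Check the 19 heavy atoms by environment: 1× s (aromatic, X2, in 5-ring) → no; 4× c (aromatic, X3, in 5-ring) → no; 2× N (X3, acyclic) → no; 2× C (X4, acyclic) → match; 2× C (X3, acyclic) → no; 2× O (X1, acyclic) → no; 6× c (aromatic, X3, in 6-ring) → no.
That gives 2 matching atoms.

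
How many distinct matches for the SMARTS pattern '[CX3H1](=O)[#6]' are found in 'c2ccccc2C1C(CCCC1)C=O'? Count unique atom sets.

1

[CX3H1](=O)[#6] is the SMARTS for an aldehyde: an sp2 carbon with one H, double-bonded to O and single-bonded to carbon.
Exactly one fragment in the molecule meets all constraints, giving 1 match.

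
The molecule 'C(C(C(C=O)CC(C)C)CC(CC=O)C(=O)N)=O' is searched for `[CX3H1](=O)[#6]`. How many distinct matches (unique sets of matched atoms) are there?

3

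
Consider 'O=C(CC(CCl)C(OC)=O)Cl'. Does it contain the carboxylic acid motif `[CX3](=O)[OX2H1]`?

The pattern [CX3](=O)[OX2H1] describes an sp2 carbon double-bonded to O and single-bonded to an -OH oxygen — a carboxylic acid.
The closest candidate here is an acyl chloride (-C(=O)Cl), but the carbonyl is bonded to Cl, not to an -OH oxygen. No other fragment satisfies the full query, so there is no match.

No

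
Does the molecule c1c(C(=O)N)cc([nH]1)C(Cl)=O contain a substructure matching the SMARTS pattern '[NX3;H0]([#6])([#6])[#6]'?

No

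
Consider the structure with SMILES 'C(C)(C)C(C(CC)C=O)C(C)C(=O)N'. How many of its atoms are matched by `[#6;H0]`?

1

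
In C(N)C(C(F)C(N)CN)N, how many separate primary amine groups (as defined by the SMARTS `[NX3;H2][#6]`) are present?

[NX3;H2][#6] is the SMARTS for a primary amine: a trivalent nitrogen with two H attached to carbon.
The molecule carries 4 separate instances of a primary amino group (-NH2) meeting every constraint; each maps to a distinct set of atoms, giving 4 matches.

4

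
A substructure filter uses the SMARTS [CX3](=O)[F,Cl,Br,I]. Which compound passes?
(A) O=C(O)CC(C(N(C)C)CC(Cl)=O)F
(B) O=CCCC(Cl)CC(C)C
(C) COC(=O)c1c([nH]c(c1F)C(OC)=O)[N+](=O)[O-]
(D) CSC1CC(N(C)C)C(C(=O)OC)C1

[CX3](=O)[F,Cl,Br,I] describes a carbonyl carbon bonded to a halogen (an acyl halide).
(A) contains an acyl chloride (-C(=O)Cl), which satisfies every atom and bond constraint.
(B) has a chloro substituent but the Cl is not on a carbonyl carbon.
(C) has a methyl-ester group (-C(=O)OCH3) but the carbonyl is bonded to -O-C, not to a halogen.
(D) has a methyl-ester group (-C(=O)OCH3) but the carbonyl is bonded to -O-C, not to a halogen.
So the answer is (A).

A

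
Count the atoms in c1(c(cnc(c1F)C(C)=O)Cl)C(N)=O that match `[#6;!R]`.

3

The query [#6;!R] means: carbon not in any ring.
Check the 14 heavy atoms by environment: 1× n (aromatic, in 6-ring) → no; 5× c (aromatic, in 6-ring) → no; 3× C (acyclic) → match; 2× O (acyclic) → no; 1× N (acyclic) → no; 1× Cl (acyclic) → no; 1× F (acyclic) → no.
That gives 3 matching atoms.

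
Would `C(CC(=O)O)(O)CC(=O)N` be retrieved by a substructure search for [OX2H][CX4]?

The pattern [OX2H][CX4] describes a hydroxyl oxygen bound to an sp3 (X4) carbon — an aliphatic alcohol.
The molecule carries a hydroxyl group (-OH), whose atoms satisfy every constraint of the query, so the pattern matches.

Yes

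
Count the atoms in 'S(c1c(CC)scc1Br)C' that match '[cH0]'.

Check the 10 heavy atoms by environment: 1× s (aromatic, H0) → no; 1× c (aromatic, H1) → no; 3× c (aromatic, H0) → match; 1× Br (H0) → no; 1× S (H0) → no; 2× C (H3) → no; 1× C (H2) → no.
That gives 3 matching atoms.

3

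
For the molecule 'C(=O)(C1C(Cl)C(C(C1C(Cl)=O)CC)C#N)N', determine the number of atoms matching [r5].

Check the 16 heavy atoms by environment: 5× C (in 5-ring) → match; 5× C (acyclic) → no; 2× O (acyclic) → no; 2× N (acyclic) → no; 2× Cl (acyclic) → no.
That gives 5 matching atoms.

5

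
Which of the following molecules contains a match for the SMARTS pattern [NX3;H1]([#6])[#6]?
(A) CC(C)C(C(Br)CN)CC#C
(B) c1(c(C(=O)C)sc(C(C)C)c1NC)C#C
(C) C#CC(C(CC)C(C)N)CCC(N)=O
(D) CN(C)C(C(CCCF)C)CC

B

[NX3;H1]([#6])[#6] describes a trivalent nitrogen with one H, bonded to two carbons (a secondary amine).
(A) has a primary amino group (-NH2) but the nitrogen has H2 and only one carbon neighbour.
(B) contains an N-methylamino group (-NHCH3), which satisfies every atom and bond constraint.
(C) has a primary amide (-C(=O)NH2) but the -C(=O)NH2 nitrogen has H2, not H1.
(D) has a dimethylamino group (-N(CH3)2) but the nitrogen has H0, not H1.
So the answer is (B).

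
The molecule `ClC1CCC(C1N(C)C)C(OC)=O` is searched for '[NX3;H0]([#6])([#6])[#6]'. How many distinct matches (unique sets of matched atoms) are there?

1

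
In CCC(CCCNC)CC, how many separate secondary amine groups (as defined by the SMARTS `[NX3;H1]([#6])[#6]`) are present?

[NX3;H1]([#6])[#6] is the SMARTS for a secondary amine: a trivalent nitrogen with one H, bonded to two carbons.
Exactly one fragment in the molecule meets all constraints, giving 1 match.

1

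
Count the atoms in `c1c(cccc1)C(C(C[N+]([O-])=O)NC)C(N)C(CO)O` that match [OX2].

2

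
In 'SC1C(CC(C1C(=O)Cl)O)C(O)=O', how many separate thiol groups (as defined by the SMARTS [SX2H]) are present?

1

[SX2H] is the SMARTS for a thiol: an aliphatic sulfur with two connections, one being H.
Exactly one fragment in the molecule meets all constraints, giving 1 match.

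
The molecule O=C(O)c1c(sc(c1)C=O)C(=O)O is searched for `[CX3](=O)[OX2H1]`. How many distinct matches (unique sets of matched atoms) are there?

[CX3](=O)[OX2H1] is the SMARTS for a carboxylic acid: an sp2 carbon double-bonded to O and single-bonded to an -OH oxygen.
The molecule carries 2 separate instances of a carboxylic acid group (-C(=O)OH) meeting every constraint; each maps to a distinct set of atoms, giving 2 matches.

2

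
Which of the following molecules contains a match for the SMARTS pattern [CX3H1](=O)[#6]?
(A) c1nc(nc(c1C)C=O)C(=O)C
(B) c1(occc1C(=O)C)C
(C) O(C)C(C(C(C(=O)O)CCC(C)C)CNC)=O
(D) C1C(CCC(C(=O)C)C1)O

[CX3H1](=O)[#6] describes an sp2 carbon with one H, double-bonded to O and single-bonded to carbon (an aldehyde).
(A) contains an aldehyde (-CHO), which satisfies every atom and bond constraint.
(B) has an acetyl/ketone group (-C(=O)CH3) but the carbonyl carbon has H0 (two carbon neighbours), not H1.
(C) has a carboxylic acid group (-C(=O)OH) but the carbonyl carbon has H0 and is bonded to O, not H1.
(D) has an acetyl/ketone group (-C(=O)CH3) but the carbonyl carbon has H0 (two carbon neighbours), not H1.
So the answer is (A).

A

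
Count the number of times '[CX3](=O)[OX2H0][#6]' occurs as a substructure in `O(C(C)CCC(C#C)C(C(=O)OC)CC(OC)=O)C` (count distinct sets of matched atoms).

2

[CX3](=O)[OX2H0][#6] is the SMARTS for an ester: a carbonyl carbon bonded to an oxygen that is itself bonded to carbon (no H on that O).
The molecule carries 2 separate instances of a methyl-ester group (-C(=O)OCH3) meeting every constraint; each maps to a distinct set of atoms, giving 2 matches.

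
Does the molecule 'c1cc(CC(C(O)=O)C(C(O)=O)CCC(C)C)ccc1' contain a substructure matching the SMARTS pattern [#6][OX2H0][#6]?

The pattern [#6][OX2H0][#6] describes an aliphatic oxygen bridging two carbons with no H on the oxygen — an ether.
The closest candidate here is a carboxylic acid group (-C(=O)OH), but the -OH oxygen has H1; the =O is OX1, not OX2. No other fragment satisfies the full query, so there is no match.

No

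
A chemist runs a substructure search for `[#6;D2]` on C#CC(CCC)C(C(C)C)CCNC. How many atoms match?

5

Check the 14 heavy atoms by environment: 5× C (D2) → match; 3× C (D3) → no; 5× C (D1) → no; 1× N (D2) → no.
That gives 5 matching atoms.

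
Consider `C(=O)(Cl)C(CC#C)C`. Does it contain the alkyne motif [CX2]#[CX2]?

The pattern [CX2]#[CX2] describes a carbon-carbon triple bond — an alkyne.
The molecule carries an ethynyl group (-C#CH), whose atoms satisfy every constraint of the query, so the pattern matches.

Yes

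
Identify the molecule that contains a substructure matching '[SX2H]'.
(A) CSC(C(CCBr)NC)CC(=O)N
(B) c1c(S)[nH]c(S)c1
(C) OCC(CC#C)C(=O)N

B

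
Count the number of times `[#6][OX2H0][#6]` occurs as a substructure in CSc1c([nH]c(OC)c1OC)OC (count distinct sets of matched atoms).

[#6][OX2H0][#6] is the SMARTS for an ether: an aliphatic oxygen bridging two carbons with no H on the oxygen.
The molecule carries 3 separate instances of a methoxy ether (-OCH3) meeting every constraint; each maps to a distinct set of atoms, giving 3 matches.

3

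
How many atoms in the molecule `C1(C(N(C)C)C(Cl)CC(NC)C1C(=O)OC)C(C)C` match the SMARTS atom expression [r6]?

The query [r6] means: r6 matches atoms in a six-membered ring.
Check the 19 heavy atoms by environment: 6× C (in 6-ring) → match; 1× Cl (acyclic) → no; 2× N (acyclic) → no; 8× C (acyclic) → no; 2× O (acyclic) → no.
That gives 6 matching atoms.

6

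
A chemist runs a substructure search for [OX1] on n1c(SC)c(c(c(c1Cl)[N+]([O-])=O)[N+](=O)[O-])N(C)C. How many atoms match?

Check the 18 heavy atoms by environment: 1× n (aromatic, X2) → no; 5× c (aromatic, X3) → no; 2× N (charge +1, X3) → no; 2× O (charge -1, X1) → match; 2× O (X1) → match; 1× Cl (X1) → no; 1× N (X3) → no; 3× C (X4) → no; 1× S (X2) → no.
Summing the matching environments: 2 + 2 = 4 matching atoms.

4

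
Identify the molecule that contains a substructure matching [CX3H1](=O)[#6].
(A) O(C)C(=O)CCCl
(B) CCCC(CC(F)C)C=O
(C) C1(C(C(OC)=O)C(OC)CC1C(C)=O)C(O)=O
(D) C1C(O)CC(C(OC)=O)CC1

[CX3H1](=O)[#6] describes an sp2 carbon with one H, double-bonded to O and single-bonded to carbon (an aldehyde).
(A) has a methyl-ester group (-C(=O)OCH3) but the carbonyl carbon has H0, not H1.
(B) contains an aldehyde (-CHO), which satisfies every atom and bond constraint.
(C) has an acetyl/ketone group (-C(=O)CH3) but the carbonyl carbon has H0 (two carbon neighbours), not H1.
(D) has a methyl-ester group (-C(=O)OCH3) but the carbonyl carbon has H0, not H1.
So the answer is (B).

B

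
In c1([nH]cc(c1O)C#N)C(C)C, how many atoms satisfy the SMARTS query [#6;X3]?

Check the 11 heavy atoms by environment: 1× n (aromatic, X3) → no; 4× c (aromatic, X3) → match; 3× C (X4) → no; 1× O (X2) → no; 1× C (X2) → no; 1× N (X1) → no.
That gives 4 matching atoms.

4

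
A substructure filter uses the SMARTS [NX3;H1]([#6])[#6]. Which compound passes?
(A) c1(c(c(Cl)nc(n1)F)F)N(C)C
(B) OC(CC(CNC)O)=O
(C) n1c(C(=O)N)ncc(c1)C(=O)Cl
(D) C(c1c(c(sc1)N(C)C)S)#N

B

[NX3;H1]([#6])[#6] describes a trivalent nitrogen with one H, bonded to two carbons (a secondary amine).
(A) has a dimethylamino group (-N(CH3)2) but the nitrogen has H0, not H1.
(B) contains an N-methylamino group (-NHCH3), which satisfies every atom and bond constraint.
(C) has a primary amide (-C(=O)NH2) but the -C(=O)NH2 nitrogen has H2, not H1.
(D) has a dimethylamino group (-N(CH3)2) but the nitrogen has H0, not H1.
So the answer is (B).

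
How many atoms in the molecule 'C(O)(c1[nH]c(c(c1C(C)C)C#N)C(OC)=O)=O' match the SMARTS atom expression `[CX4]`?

4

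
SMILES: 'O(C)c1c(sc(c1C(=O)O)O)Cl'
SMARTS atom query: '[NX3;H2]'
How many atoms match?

0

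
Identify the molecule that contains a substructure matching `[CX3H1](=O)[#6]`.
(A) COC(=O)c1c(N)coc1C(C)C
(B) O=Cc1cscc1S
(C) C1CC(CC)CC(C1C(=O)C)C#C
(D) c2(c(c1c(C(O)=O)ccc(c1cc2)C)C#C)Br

B

[CX3H1](=O)[#6] describes an sp2 carbon with one H, double-bonded to O and single-bonded to carbon (an aldehyde).
(A) has a methyl-ester group (-C(=O)OCH3) but the carbonyl carbon has H0, not H1.
(B) contains an aldehyde (-CHO), which satisfies every atom and bond constraint.
(C) has an acetyl/ketone group (-C(=O)CH3) but the carbonyl carbon has H0 (two carbon neighbours), not H1.
(D) has a carboxylic acid group (-C(=O)OH) but the carbonyl carbon has H0 and is bonded to O, not H1.
So the answer is (B).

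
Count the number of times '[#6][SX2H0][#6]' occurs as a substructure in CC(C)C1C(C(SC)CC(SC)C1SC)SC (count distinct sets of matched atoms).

[#6][SX2H0][#6] is the SMARTS for a thioether: an aliphatic sulfur bridging two carbons with no H on the sulfur.
The molecule carries 4 separate instances of a methylthio ether (-SCH3) meeting every constraint; each maps to a distinct set of atoms, giving 4 matches.

4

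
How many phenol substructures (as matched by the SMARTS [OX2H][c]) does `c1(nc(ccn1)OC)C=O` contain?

[OX2H][c] is the SMARTS for a phenol: a hydroxyl oxygen attached to an aromatic carbon.
The molecule has a methoxy ether (-OCH3), but the oxygen has H0, not H1; nothing else fits, so there are 0 matches.

0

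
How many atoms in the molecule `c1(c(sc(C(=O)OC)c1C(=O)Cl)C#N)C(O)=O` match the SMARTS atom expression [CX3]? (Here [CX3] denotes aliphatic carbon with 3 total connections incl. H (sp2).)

3

Check the 17 heavy atoms by environment: 1× s (aromatic, X2) → no; 4× c (aromatic, X3) → no; 1× C (X2) → no; 1× N (X1) → no; 3× C (X3) → match; 3× O (X1) → no; 1× Cl (X1) → no; 2× O (X2) → no; 1× C (X4) → no.
That gives 3 matching atoms.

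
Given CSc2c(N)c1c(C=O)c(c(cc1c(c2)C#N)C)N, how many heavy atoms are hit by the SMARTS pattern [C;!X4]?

2

The query [C;!X4] means: aliphatic carbon that does not have four total connections.
Check the 19 heavy atoms by environment: 10× c (aromatic, X3) → no; 1× C (X2) → match; 1× N (X1) → no; 2× N (X3) → no; 1× C (X3) → match; 1× O (X1) → no; 1× S (X2) → no; 2× C (X4) → no.
Summing the matching environments: 1 + 1 = 2 matching atoms.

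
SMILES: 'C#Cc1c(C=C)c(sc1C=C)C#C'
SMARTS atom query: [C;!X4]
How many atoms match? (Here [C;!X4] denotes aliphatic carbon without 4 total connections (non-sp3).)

8

The query [C;!X4] means: aliphatic carbon that does not have four total connections.
Check the 13 heavy atoms by environment: 1× s (aromatic, X2) → no; 4× c (aromatic, X3) → no; 4× C (X3) → match; 4× C (X2) → match.
Summing the matching environments: 4 + 4 = 8 matching atoms.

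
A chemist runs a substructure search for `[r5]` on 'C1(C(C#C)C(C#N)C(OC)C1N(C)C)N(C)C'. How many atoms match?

5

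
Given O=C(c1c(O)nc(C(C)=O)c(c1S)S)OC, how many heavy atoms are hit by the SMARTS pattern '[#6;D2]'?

0

Check the 16 heavy atoms by environment: 1× n (aromatic, D2) → no; 5× c (aromatic, D3) → no; 3× O (D1) → no; 2× C (D3) → no; 2× C (D1) → no; 2× S (D1) → no; 1× O (D2) → no.
No environment satisfies the query, so 0 matching atoms.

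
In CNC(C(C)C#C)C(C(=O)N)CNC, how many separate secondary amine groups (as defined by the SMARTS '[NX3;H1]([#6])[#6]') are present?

[NX3;H1]([#6])[#6] is the SMARTS for a secondary amine: a trivalent nitrogen with one H, bonded to two carbons.
The molecule carries 2 separate instances of an N-methylamino group (-NHCH3) meeting every constraint; each maps to a distinct set of atoms, giving 2 matches.

2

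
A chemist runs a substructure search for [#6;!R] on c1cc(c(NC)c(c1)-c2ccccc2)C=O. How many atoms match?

The query [#6;!R] means: carbon not in any ring.
Check the 16 heavy atoms by environment: 12× c (aromatic, in 6-ring) → no; 2× C (acyclic) → match; 1× O (acyclic) → no; 1× N (acyclic) → no.
That gives 2 matching atoms.

2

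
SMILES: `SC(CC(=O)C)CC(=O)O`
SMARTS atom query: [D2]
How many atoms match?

2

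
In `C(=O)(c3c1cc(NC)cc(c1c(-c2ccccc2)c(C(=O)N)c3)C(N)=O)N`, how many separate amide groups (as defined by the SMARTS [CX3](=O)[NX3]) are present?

[CX3](=O)[NX3] is the SMARTS for an amide: a carbonyl carbon bonded to a trivalent nitrogen.
The molecule carries 3 separate instances of a primary amide (-C(=O)NH2) meeting every constraint; each maps to a distinct set of atoms, giving 3 matches.

3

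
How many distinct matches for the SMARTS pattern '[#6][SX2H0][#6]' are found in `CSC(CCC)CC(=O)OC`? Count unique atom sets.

1

[#6][SX2H0][#6] is the SMARTS for a thioether: an aliphatic sulfur bridging two carbons with no H on the sulfur.
Exactly one fragment in the molecule meets all constraints, giving 1 match.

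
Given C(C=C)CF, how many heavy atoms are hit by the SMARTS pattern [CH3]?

0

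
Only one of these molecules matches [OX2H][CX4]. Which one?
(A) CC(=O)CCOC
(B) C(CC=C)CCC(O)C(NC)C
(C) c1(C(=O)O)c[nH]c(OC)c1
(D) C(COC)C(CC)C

B

[OX2H][CX4] describes a hydroxyl oxygen bound to an sp3 (X4) carbon (an aliphatic alcohol).
(A) has a methoxy ether (-OCH3) but the oxygen has H0 (ether), not H1.
(B) contains a hydroxyl group (-OH), which satisfies every atom and bond constraint.
(C) has a methoxy ether (-OCH3) but the oxygen has H0 (ether), not H1.
(D) has a methoxy ether (-OCH3) but the oxygen has H0 (ether), not H1.
So the answer is (B).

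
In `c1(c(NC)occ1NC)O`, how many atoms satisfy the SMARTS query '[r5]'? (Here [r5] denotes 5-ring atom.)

5

The query [r5] means: r5 matches atoms in a five-membered ring.
Check the 10 heavy atoms by environment: 1× o (aromatic, in 5-ring) → match; 4× c (aromatic, in 5-ring) → match; 2× N (acyclic) → no; 2× C (acyclic) → no; 1× O (acyclic) → no.
Summing the matching environments: 1 + 4 = 5 matching atoms.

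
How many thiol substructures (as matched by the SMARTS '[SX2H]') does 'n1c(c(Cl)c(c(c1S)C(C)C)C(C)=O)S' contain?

2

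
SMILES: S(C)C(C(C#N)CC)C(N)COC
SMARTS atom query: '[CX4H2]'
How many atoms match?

2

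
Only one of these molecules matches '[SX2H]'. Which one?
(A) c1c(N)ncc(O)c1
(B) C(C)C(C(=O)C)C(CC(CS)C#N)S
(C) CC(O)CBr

[SX2H] describes an aliphatic sulfur with two connections, one being H (a thiol).
(A) has a hydroxyl group (-OH) but it is an -OH, not an -SH.
(B) contains a thiol (-SH), which satisfies every atom and bond constraint.
(C) has a hydroxyl group (-OH) but it is an -OH, not an -SH.
So the answer is (B).

B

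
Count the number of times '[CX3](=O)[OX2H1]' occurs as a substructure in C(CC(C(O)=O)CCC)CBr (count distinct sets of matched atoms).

[CX3](=O)[OX2H1] is the SMARTS for a carboxylic acid: an sp2 carbon double-bonded to O and single-bonded to an -OH oxygen.
Exactly one fragment in the molecule meets all constraints, giving 1 match.

1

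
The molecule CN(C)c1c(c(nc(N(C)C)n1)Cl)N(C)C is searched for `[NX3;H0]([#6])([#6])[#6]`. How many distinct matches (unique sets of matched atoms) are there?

[NX3;H0]([#6])([#6])[#6] is the SMARTS for a tertiary amine: a trivalent nitrogen with no H, bonded to three carbons.
The molecule carries 3 separate instances of a dimethylamino group (-N(CH3)2) meeting every constraint; each maps to a distinct set of atoms, giving 3 matches.

3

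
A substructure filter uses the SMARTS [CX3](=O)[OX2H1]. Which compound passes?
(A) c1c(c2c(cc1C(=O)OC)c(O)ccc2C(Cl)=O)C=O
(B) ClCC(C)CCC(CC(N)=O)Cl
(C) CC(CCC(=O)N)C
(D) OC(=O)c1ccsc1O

D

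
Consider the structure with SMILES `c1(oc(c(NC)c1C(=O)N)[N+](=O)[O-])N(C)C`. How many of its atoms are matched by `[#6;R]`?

Check the 16 heavy atoms by environment: 1× o (aromatic, in 5-ring) → no; 4× c (aromatic, in 5-ring) → match; 3× N (acyclic) → no; 4× C (acyclic) → no; 1× N (charge +1, acyclic) → no; 1× O (charge -1, acyclic) → no; 2× O (acyclic) → no.
That gives 4 matching atoms.

4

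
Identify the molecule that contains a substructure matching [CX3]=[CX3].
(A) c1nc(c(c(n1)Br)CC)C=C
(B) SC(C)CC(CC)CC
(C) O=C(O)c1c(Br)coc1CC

A

[CX3]=[CX3] describes a non-aromatic C=C double bond between two sp2 carbons (an alkene).
(A) contains a vinyl group (-CH=CH2), which satisfies every atom and bond constraint.
(B) has an ethyl group (-CH2CH3) but its C-C bond is a single bond between CX4 carbons, not CX3=CX3.
(C) has an ethyl group (-CH2CH3) but its C-C bond is a single bond between CX4 carbons, not CX3=CX3.
So the answer is (A).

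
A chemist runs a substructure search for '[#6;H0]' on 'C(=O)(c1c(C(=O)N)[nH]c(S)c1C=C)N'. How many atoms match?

6

The query [#6;H0] means: any carbon with no attached hydrogen.
Check the 14 heavy atoms by environment: 1× n (aromatic, H1) → no; 4× c (aromatic, H0) → match; 1× S (H1) → no; 2× C (H0) → match; 2× O (H0) → no; 2× N (H2) → no; 1× C (H1) → no; 1× C (H2) → no.
Summing the matching environments: 4 + 2 = 6 matching atoms.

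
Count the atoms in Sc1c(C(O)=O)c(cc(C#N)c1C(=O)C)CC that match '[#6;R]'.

The query [#6;R] means: carbon that is part of a ring.
Check the 17 heavy atoms by environment: 6× c (aromatic, in 6-ring) → match; 6× C (acyclic) → no; 3× O (acyclic) → no; 1× N (acyclic) → no; 1× S (acyclic) → no.
That gives 6 matching atoms.

6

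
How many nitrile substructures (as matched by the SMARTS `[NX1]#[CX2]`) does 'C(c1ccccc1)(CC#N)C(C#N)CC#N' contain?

3

[NX1]#[CX2] is the SMARTS for a nitrile: a nitrogen triple-bonded to a two-connected carbon.
The molecule carries 3 separate instances of a nitrile (-C#N) meeting every constraint; each maps to a distinct set of atoms, giving 3 matches.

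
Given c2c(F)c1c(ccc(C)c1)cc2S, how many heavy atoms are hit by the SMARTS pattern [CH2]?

The query [CH2] means: aliphatic carbon with exactly two hydrogens.
Check the 13 heavy atoms by environment: 5× c (aromatic, H0) → no; 5× c (aromatic, H1) → no; 1× F (H0) → no; 1× C (H3) → no; 1× S (H1) → no.
No environment satisfies the query, so 0 matching atoms.

0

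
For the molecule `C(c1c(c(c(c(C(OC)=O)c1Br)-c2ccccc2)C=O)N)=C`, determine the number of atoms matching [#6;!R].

The query [#6;!R] means: carbon not in any ring.
Check the 22 heavy atoms by environment: 12× c (aromatic, in 6-ring) → no; 1× Br (acyclic) → no; 1× N (acyclic) → no; 5× C (acyclic) → match; 3× O (acyclic) → no.
That gives 5 matching atoms.

5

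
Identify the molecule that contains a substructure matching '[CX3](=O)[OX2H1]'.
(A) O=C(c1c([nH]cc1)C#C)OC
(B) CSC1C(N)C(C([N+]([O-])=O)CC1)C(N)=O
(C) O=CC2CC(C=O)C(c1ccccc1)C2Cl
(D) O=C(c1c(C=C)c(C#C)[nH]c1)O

D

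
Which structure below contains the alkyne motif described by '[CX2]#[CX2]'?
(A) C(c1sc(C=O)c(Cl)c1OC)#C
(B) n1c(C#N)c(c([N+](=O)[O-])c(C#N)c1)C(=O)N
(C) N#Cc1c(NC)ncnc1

[CX2]#[CX2] describes a carbon-carbon triple bond (an alkyne).
(A) contains an ethynyl group (-C#CH), which satisfies every atom and bond constraint.
(B) has a nitrile (-C#N) but the triple bond is C#N, not C#C.
(C) has a nitrile (-C#N) but the triple bond is C#N, not C#C.
So the answer is (A).

A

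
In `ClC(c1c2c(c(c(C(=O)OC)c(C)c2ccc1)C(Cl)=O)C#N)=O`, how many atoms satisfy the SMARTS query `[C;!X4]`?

The query [C;!X4] means: aliphatic carbon that does not have four total connections.
Check the 23 heavy atoms by environment: 10× c (aromatic, X3) → no; 3× C (X3) → match; 3× O (X1) → no; 2× Cl (X1) → no; 1× O (X2) → no; 2× C (X4) → no; 1× C (X2) → match; 1× N (X1) → no.
Summing the matching environments: 3 + 1 = 4 matching atoms.

4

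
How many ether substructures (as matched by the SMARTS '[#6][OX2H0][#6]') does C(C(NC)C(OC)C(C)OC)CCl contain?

[#6][OX2H0][#6] is the SMARTS for an ether: an aliphatic oxygen bridging two carbons with no H on the oxygen.
The molecule carries 2 separate instances of a methoxy ether (-OCH3) meeting every constraint; each maps to a distinct set of atoms, giving 2 matches.

2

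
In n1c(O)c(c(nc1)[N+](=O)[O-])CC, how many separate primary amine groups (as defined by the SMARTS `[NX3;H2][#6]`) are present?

[NX3;H2][#6] is the SMARTS for a primary amine: a trivalent nitrogen with two H attached to carbon.
The molecule has a nitro group (-[N+](=O)[O-]), but the nitrogen is [N+] with no H, not NX3H2; nothing else fits, so there are 0 matches.

0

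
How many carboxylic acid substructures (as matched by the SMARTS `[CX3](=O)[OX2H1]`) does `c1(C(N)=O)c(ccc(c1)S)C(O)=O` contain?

1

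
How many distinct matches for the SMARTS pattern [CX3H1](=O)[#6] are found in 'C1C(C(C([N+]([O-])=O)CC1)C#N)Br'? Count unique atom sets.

[CX3H1](=O)[#6] is the SMARTS for an aldehyde: an sp2 carbon with one H, double-bonded to O and single-bonded to carbon.
No fragment in the molecule satisfies every constraint, giving 0 matches.

0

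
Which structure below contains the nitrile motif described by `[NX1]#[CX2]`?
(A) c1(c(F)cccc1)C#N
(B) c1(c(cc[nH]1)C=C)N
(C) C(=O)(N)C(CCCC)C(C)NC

A

[NX1]#[CX2] describes a nitrogen triple-bonded to a two-connected carbon (a nitrile).
(A) contains a nitrile (-C#N), which satisfies every atom and bond constraint.
(B) has a primary amino group (-NH2) but the nitrogen is NX3 (three connections), not NX1 triple-bonded.
(C) has a primary amide (-C(=O)NH2) but the nitrogen is NX3, not NX1.
So the answer is (A).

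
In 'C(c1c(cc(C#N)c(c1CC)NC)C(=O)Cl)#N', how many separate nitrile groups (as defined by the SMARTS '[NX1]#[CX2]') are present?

[NX1]#[CX2] is the SMARTS for a nitrile: a nitrogen triple-bonded to a two-connected carbon.
The molecule carries 2 separate instances of a nitrile (-C#N) meeting every constraint; each maps to a distinct set of atoms, giving 2 matches.

2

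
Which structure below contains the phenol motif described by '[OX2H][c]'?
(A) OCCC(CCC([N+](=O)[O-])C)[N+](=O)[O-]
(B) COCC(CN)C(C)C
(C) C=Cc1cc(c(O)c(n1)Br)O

[OX2H][c] describes a hydroxyl oxygen attached to an aromatic carbon (a phenol).
(A) has a hydroxyl group (-OH) but the -OH is on an aliphatic carbon, not an aromatic c.
(B) has a methoxy ether (-OCH3) but the oxygen has H0, not H1.
(C) contains a hydroxyl group (-OH), which satisfies every atom and bond constraint.
So the answer is (C).

C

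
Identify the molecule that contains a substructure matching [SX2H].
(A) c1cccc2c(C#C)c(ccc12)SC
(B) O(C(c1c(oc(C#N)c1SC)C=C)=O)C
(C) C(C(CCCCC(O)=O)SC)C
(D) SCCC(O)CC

D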